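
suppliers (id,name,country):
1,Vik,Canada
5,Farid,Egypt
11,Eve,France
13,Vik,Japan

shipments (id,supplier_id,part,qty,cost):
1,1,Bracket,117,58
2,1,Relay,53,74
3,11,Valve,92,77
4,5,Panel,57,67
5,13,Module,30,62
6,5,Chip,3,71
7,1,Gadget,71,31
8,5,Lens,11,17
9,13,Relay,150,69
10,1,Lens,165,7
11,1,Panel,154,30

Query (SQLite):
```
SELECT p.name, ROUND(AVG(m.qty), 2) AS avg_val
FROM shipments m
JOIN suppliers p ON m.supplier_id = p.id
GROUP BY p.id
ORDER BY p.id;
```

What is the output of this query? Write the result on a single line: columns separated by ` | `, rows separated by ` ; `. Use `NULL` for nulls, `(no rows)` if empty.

Vik | 112 ; Farid | 23.67 ; Eve | 92 ; Vik | 90

Join each shipments row to its suppliers via supplier_id.
Group joined rows by suppliers.id; compute ROUND(AVG(m.qty), 2) per group.
  1: ids {1, 2, 7, 10, 11} → ROUND(AVG(m.qty), 2)=112
  5: ids {4, 6, 8} → ROUND(AVG(m.qty), 2)=23.67
  11: ids {3} → ROUND(AVG(m.qty), 2)=92
  13: ids {5, 9} → ROUND(AVG(m.qty), 2)=90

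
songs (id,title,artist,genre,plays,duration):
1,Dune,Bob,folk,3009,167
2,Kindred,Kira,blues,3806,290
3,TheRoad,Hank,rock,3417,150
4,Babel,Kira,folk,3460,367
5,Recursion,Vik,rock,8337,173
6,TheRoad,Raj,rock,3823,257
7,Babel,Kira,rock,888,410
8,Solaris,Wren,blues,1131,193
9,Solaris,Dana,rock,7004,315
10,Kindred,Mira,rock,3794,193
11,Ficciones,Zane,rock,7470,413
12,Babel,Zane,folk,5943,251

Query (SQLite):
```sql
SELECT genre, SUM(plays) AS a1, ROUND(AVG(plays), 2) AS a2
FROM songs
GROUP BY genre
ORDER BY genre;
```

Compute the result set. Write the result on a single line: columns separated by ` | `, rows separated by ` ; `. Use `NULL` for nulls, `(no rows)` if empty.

Group songs by genre.
Per group compute: SUM(plays), ROUND(AVG(plays), 2).
  blues: ids {2, 8} → SUM(plays)=4937, ROUND(AVG(plays), 2)=2468.5
  folk: ids {1, 4, 12} → SUM(plays)=12412, ROUND(AVG(plays), 2)=4137.33
  rock: ids {3, 5, 6, 7, 9, 10, 11} → SUM(plays)=34733, ROUND(AVG(plays), 2)=4961.86

blues | 4937 | 2468.5 ; folk | 12412 | 4137.33 ; rock | 34733 | 4961.86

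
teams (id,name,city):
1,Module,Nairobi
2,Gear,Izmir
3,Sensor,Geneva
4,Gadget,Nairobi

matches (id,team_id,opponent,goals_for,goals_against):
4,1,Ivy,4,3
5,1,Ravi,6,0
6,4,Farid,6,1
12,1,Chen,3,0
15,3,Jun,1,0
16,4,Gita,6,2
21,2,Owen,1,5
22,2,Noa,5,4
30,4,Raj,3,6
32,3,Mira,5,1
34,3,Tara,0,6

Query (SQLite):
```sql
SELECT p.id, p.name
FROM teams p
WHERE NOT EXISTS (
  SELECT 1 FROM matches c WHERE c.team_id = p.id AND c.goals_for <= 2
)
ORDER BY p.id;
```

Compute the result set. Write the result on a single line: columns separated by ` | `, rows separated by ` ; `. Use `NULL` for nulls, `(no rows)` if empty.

For each teams row, check whether any matches with matching team_id has goals_for <= 2.
Keep rows where that is false.

1 | Module ; 4 | Gadget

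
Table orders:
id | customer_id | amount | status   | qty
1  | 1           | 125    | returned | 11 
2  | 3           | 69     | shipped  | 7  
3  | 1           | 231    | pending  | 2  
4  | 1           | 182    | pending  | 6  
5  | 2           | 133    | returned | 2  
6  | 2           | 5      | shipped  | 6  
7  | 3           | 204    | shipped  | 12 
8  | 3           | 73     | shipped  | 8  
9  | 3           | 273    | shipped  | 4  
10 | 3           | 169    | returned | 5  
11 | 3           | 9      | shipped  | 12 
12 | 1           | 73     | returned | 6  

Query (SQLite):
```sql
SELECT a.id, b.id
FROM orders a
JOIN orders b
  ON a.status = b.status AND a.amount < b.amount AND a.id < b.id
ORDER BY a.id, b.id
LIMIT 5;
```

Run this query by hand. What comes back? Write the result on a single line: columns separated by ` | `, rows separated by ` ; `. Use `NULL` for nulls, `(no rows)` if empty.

Pairs (a,b) with same status, a.amount < b.amount, a.id < b.id.
status groups: pending:{3,4} returned:{1,5,10,12} shipped:{2,6,7,8,9,11}
Ordered by (a.id, b.id); first 5.

1 | 5 ; 1 | 10 ; 2 | 7 ; 2 | 8 ; 2 | 9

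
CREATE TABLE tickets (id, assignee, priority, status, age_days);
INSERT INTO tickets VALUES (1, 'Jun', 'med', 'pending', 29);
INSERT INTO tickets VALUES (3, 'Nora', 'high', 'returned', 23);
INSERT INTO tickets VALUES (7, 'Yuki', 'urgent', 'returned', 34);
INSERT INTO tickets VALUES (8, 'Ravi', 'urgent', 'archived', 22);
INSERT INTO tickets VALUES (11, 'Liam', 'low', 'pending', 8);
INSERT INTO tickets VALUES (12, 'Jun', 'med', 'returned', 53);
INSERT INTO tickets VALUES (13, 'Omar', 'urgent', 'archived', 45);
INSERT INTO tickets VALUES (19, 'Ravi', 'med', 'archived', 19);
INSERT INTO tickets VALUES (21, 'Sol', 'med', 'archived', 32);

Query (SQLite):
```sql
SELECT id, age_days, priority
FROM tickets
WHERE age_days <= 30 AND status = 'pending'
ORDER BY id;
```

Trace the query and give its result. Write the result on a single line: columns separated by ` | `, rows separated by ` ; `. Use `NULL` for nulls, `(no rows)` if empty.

age_days <= 30: ids {1, 3, 8, 11, 19}
status = 'pending': ids {1, 11}
Combine with AND.

1 | 29 | med ; 11 | 8 | low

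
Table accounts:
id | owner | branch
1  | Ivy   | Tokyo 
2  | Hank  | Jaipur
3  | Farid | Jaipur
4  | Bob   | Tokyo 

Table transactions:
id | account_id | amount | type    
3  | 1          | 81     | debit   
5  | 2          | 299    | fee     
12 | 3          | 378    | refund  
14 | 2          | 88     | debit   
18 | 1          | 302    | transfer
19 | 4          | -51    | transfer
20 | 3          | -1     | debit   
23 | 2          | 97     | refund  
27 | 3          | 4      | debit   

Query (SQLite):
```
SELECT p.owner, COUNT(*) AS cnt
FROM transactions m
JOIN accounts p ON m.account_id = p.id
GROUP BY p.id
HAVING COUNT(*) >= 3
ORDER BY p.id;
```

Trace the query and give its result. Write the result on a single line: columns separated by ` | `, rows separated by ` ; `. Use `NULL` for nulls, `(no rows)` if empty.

Hank | 3 ; Farid | 3

Join each transactions row to its accounts via account_id.
Group joined rows by accounts.id; compute COUNT(*) per group.
HAVING: keep groups with count ≥ 3.
  1: ids {3, 18} → COUNT(*)=2
  2: ids {5, 14, 23} → COUNT(*)=3
  3: ids {12, 20, 27} → COUNT(*)=3
  4: ids {19} → COUNT(*)=1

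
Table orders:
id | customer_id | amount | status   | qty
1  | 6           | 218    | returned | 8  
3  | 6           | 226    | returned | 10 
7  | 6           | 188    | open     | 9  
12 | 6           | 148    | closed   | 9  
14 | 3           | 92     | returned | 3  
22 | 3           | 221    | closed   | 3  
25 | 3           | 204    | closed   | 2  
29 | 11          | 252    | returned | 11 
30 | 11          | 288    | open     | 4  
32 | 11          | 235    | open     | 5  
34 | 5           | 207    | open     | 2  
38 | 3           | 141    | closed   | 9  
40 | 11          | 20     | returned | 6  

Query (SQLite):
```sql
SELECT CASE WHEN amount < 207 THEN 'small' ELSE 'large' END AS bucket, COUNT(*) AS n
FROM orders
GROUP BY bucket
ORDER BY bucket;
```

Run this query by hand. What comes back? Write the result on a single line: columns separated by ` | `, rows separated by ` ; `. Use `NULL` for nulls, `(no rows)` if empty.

Bucket rows by amount < 207 → 'small' else 'large'; count each bucket.

large | 7 ; small | 6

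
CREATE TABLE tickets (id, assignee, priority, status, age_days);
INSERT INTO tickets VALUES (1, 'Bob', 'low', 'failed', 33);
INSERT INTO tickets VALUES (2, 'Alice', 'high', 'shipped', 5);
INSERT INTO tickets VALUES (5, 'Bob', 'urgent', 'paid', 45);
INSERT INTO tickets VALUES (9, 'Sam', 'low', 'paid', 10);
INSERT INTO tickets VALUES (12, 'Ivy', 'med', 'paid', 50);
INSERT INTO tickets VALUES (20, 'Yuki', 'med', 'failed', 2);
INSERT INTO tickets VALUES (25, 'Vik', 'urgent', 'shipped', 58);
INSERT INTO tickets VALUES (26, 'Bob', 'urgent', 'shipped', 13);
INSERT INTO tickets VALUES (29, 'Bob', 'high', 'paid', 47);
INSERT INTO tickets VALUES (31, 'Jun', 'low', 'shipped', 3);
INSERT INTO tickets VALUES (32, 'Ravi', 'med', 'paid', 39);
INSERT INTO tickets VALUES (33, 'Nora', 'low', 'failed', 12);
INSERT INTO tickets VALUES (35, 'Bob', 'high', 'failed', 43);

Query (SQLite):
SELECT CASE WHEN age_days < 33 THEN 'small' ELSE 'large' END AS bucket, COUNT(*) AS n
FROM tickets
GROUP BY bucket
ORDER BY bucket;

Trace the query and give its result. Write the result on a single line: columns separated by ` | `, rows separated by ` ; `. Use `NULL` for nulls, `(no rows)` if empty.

large | 7 ; small | 6

Bucket rows by age_days < 33 → 'small' else 'large'; count each bucket.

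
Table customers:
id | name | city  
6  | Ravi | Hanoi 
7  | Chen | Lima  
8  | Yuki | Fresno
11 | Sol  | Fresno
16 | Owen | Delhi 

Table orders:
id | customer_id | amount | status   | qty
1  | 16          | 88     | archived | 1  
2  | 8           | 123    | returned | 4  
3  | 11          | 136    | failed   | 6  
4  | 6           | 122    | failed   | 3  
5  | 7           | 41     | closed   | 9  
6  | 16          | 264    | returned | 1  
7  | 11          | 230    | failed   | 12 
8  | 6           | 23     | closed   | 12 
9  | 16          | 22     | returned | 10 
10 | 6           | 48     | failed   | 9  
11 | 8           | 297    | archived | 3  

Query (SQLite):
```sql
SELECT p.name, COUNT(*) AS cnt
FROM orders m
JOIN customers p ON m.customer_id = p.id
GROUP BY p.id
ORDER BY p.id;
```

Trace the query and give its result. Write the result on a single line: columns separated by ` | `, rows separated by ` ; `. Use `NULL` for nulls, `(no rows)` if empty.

Join each orders row to its customers via customer_id.
Group joined rows by customers.id; compute COUNT(*) per group.
  6: ids {4, 8, 10} → COUNT(*)=3
  7: ids {5} → COUNT(*)=1
  8: ids {2, 11} → COUNT(*)=2
  11: ids {3, 7} → COUNT(*)=2
  16: ids {1, 6, 9} → COUNT(*)=3

Ravi | 3 ; Chen | 1 ; Yuki | 2 ; Sol | 2 ; Owen | 3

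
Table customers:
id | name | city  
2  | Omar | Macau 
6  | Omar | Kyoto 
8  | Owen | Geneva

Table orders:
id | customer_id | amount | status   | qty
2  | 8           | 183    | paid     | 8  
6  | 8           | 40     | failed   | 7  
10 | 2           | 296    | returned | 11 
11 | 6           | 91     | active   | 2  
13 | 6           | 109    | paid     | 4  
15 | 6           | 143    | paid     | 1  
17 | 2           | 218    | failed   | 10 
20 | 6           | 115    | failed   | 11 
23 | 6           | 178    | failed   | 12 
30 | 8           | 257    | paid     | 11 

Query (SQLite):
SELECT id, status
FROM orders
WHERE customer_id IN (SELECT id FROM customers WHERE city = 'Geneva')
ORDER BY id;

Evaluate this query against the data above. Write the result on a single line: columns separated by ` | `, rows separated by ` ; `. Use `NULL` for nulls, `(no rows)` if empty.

2 | paid ; 6 | failed ; 30 | paid

Inner query: customers.id where city = 'Geneva'.
Outer: keep orders rows whose customer_id is in that set.
Inner query → {8}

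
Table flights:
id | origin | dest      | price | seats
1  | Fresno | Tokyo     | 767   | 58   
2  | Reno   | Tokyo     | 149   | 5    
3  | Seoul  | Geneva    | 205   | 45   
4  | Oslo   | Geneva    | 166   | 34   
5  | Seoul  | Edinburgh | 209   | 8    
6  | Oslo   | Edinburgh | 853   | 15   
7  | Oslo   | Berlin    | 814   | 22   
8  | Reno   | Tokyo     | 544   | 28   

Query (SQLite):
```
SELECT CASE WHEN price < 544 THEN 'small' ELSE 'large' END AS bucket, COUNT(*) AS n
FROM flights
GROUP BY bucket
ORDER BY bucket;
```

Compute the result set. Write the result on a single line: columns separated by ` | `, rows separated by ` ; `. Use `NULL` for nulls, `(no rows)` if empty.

Bucket rows by price < 544 → 'small' else 'large'; count each bucket.

large | 4 ; small | 4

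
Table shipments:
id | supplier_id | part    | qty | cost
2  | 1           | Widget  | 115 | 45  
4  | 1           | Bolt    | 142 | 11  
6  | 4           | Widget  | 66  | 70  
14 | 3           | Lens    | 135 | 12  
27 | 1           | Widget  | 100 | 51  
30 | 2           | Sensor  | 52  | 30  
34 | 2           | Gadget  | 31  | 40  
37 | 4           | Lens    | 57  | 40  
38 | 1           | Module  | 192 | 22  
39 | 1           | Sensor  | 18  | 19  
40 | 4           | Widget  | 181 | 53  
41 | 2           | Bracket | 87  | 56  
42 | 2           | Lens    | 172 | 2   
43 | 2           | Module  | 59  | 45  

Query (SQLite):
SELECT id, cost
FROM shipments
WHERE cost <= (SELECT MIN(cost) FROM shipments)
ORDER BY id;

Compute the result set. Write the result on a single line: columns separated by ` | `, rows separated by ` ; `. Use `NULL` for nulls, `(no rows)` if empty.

42 | 2

Scalar subquery: MIN(cost) over all shipments rows = 2.
Keep rows where cost <= that value.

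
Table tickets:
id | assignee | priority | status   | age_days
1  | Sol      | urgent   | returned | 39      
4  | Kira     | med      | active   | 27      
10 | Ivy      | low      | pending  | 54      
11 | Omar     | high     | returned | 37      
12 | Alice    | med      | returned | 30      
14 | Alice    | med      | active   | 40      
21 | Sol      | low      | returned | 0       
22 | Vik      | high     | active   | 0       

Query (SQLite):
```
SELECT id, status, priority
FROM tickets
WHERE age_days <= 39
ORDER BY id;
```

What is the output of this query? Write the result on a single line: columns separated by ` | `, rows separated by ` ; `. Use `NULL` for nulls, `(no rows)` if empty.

1 | returned | urgent ; 4 | active | med ; 11 | returned | high ; 12 | returned | med ; 21 | returned | low ; 22 | active | high

age_days <= 39: ids {1, 4, 11, 12, 21, 22}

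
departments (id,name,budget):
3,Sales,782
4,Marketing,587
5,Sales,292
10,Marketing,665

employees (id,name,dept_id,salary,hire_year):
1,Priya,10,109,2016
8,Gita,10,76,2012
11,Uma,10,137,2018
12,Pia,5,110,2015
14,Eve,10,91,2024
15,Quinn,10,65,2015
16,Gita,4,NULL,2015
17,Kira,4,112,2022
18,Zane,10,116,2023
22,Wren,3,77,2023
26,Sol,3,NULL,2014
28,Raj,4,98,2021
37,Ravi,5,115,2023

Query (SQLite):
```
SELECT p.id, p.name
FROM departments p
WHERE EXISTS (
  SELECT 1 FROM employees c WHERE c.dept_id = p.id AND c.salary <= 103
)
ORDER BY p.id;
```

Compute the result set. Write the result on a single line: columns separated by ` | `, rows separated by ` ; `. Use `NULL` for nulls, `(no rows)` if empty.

3 | Sales ; 4 | Marketing ; 10 | Marketing

For each departments row, check whether any employees with matching dept_id has salary <= 103.
Keep rows where that is true.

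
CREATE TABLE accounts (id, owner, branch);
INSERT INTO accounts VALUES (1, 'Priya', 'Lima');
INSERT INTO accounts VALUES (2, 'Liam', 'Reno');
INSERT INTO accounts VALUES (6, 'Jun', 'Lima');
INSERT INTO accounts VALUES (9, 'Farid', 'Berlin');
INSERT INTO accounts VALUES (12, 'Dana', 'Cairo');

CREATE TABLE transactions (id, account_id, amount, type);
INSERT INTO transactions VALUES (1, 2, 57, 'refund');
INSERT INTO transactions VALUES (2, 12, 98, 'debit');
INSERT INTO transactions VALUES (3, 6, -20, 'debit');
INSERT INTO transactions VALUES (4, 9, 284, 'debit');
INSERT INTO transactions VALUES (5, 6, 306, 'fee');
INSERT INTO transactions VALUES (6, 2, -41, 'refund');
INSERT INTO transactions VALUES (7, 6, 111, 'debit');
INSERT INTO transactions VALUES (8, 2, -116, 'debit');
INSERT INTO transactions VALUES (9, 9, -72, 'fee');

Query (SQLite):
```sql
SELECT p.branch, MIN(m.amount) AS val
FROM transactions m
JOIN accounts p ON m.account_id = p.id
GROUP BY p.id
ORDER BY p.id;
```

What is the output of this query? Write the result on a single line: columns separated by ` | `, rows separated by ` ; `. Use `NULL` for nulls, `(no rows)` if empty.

Reno | -116 ; Lima | -20 ; Berlin | -72 ; Cairo | 98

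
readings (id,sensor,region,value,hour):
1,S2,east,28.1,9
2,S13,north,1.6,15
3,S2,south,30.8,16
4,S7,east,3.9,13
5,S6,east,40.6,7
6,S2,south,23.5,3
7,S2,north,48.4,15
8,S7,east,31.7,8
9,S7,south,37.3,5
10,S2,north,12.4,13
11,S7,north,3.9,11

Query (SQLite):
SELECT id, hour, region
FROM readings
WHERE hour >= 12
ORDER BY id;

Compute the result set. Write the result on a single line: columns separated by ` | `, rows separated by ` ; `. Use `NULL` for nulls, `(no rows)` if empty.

hour >= 12: ids {2, 3, 4, 7, 10}

2 | 15 | north ; 3 | 16 | south ; 4 | 13 | east ; 7 | 15 | north ; 10 | 13 | north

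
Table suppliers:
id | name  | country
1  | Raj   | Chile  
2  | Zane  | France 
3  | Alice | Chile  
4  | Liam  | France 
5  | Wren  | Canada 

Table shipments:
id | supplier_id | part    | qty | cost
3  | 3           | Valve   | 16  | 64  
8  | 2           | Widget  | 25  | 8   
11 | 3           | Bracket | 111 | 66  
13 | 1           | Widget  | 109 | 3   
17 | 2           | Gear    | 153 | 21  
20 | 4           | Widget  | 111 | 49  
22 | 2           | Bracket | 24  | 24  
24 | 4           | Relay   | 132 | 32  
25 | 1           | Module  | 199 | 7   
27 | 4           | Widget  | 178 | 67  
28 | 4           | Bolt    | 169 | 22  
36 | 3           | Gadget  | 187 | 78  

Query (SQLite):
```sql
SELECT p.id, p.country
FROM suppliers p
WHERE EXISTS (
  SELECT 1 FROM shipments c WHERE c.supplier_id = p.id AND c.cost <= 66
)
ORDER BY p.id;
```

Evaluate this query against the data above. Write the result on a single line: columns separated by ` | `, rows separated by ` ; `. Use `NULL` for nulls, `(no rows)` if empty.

For each suppliers row, check whether any shipments with matching supplier_id has cost <= 66.
Keep rows where that is true.

1 | Chile ; 2 | France ; 3 | Chile ; 4 | France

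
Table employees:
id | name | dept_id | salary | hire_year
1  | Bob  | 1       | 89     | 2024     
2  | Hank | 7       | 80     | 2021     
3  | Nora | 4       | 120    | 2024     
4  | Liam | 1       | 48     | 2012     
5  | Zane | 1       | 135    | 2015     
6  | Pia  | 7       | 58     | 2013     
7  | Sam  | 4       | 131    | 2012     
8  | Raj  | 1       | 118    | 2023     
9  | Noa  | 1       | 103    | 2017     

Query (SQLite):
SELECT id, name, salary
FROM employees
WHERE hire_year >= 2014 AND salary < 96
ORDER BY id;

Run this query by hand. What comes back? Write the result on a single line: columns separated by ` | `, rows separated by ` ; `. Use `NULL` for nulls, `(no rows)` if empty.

1 | Bob | 89 ; 2 | Hank | 80

hire_year >= 2014: ids {1, 2, 3, 5, 8, 9}
salary < 96: ids {1, 2, 4, 6}
Combine with AND.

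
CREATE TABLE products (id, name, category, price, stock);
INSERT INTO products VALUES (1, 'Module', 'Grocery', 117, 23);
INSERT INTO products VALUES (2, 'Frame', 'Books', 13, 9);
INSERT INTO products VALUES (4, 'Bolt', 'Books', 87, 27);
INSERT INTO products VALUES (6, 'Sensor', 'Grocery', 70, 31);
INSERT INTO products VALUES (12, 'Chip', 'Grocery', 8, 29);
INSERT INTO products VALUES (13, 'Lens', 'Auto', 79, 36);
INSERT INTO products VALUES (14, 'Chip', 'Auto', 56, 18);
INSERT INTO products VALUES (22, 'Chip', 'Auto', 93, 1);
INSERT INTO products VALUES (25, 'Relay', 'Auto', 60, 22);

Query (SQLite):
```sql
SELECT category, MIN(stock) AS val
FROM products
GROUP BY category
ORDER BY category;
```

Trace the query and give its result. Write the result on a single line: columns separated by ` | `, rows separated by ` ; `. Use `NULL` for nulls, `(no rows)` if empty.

Auto | 1 ; Books | 9 ; Grocery | 23

Partition products by category; compute MIN(stock) within each group.
  Auto: ids {13, 14, 22, 25} → MIN(stock)=1
  Books: ids {2, 4} → MIN(stock)=9
  Grocery: ids {1, 6, 12} → MIN(stock)=23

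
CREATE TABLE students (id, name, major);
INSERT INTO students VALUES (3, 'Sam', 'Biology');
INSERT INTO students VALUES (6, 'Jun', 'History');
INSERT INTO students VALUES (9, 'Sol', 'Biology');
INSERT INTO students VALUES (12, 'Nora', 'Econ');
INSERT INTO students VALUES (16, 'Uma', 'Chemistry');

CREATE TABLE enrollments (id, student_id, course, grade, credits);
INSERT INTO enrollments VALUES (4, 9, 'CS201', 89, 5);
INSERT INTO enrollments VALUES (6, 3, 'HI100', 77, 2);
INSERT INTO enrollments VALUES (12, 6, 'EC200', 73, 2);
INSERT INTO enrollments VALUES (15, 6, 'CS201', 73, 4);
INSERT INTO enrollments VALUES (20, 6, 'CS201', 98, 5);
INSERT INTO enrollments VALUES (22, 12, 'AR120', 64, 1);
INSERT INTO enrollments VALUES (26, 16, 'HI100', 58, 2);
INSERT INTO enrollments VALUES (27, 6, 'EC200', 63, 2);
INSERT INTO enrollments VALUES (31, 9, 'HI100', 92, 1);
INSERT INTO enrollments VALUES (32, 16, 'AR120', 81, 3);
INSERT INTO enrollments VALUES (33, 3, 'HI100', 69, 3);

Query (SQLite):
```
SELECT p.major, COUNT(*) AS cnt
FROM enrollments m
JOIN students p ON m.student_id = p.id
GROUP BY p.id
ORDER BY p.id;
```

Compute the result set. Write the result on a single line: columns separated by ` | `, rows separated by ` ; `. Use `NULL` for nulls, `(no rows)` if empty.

Join each enrollments row to its students via student_id.
Group joined rows by students.id; compute COUNT(*) per group.
  3: ids {6, 33} → COUNT(*)=2
  6: ids {12, 15, 20, 27} → COUNT(*)=4
  9: ids {4, 31} → COUNT(*)=2
  12: ids {22} → COUNT(*)=1
  16: ids {26, 32} → COUNT(*)=2

Biology | 2 ; History | 4 ; Biology | 2 ; Econ | 1 ; Chemistry | 2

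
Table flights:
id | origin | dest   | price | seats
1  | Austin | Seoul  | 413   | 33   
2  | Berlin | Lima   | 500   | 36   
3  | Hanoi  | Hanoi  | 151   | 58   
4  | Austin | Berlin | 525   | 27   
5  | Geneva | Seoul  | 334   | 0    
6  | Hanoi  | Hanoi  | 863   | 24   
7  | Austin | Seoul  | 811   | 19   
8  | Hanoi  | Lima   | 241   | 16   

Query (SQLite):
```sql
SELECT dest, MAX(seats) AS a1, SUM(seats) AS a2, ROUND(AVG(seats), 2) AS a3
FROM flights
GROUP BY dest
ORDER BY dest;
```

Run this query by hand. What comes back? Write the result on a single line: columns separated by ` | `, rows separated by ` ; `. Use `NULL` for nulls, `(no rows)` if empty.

Group flights by dest.
Per group compute: MAX(seats), SUM(seats), ROUND(AVG(seats), 2).
  Berlin: ids {4} → MAX(seats)=27, SUM(seats)=27, ROUND(AVG(seats), 2)=27
  Hanoi: ids {3, 6} → MAX(seats)=58, SUM(seats)=82, ROUND(AVG(seats), 2)=41
  Lima: ids {2, 8} → MAX(seats)=36, SUM(seats)=52, ROUND(AVG(seats), 2)=26
  Seoul: ids {1, 5, 7} → MAX(seats)=33, SUM(seats)=52, ROUND(AVG(seats), 2)=17.33

Berlin | 27 | 27 | 27 ; Hanoi | 58 | 82 | 41 ; Lima | 36 | 52 | 26 ; Seoul | 33 | 52 | 17.33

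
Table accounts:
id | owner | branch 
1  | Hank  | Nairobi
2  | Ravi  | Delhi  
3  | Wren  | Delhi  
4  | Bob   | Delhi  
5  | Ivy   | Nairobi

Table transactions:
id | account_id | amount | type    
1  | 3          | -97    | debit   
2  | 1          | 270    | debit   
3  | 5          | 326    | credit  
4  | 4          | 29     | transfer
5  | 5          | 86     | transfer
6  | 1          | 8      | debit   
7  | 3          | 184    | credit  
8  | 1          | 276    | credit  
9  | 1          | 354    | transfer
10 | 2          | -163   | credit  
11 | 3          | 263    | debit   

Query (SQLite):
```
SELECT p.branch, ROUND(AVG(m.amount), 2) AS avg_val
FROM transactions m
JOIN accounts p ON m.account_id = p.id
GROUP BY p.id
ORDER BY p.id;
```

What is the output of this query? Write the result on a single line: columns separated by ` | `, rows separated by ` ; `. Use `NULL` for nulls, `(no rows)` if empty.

Join each transactions row to its accounts via account_id.
Group joined rows by accounts.id; compute ROUND(AVG(m.amount), 2) per group.
  1: ids {2, 6, 8, 9} → ROUND(AVG(m.amount), 2)=227
  2: ids {10} → ROUND(AVG(m.amount), 2)=-163
  3: ids {1, 7, 11} → ROUND(AVG(m.amount), 2)=116.67
  4: ids {4} → ROUND(AVG(m.amount), 2)=29
  5: ids {3, 5} → ROUND(AVG(m.amount), 2)=206

Nairobi | 227 ; Delhi | -163 ; Delhi | 116.67 ; Delhi | 29 ; Nairobi | 206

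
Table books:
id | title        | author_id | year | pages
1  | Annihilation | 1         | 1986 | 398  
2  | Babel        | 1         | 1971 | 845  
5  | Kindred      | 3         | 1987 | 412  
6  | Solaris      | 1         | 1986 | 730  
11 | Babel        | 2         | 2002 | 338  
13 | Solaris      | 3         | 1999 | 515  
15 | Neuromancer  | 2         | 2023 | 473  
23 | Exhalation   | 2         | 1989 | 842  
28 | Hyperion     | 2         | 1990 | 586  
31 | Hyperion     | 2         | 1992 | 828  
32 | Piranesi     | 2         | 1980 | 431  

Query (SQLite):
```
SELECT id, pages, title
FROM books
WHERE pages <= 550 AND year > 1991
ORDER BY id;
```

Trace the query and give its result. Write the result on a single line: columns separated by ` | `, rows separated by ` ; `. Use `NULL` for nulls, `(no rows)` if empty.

11 | 338 | Babel ; 13 | 515 | Solaris ; 15 | 473 | Neuromancer

pages <= 550: ids {1, 5, 11, 13, 15, 32}
year > 1991: ids {11, 13, 15, 31}
Combine with AND.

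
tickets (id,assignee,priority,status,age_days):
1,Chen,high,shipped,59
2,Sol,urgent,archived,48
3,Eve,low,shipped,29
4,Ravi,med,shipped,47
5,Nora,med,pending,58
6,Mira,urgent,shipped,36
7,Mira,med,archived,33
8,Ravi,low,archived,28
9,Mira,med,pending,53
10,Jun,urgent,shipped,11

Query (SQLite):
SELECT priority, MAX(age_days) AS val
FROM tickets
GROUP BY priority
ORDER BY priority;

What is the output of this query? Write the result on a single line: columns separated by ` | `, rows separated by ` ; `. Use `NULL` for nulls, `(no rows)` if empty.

Partition tickets by priority; compute MAX(age_days) within each group.
  high: ids {1} → MAX(age_days)=59
  low: ids {3, 8} → MAX(age_days)=29
  med: ids {4, 5, 7, 9} → MAX(age_days)=58
  urgent: ids {2, 6, 10} → MAX(age_days)=48

high | 59 ; low | 29 ; med | 58 ; urgent | 48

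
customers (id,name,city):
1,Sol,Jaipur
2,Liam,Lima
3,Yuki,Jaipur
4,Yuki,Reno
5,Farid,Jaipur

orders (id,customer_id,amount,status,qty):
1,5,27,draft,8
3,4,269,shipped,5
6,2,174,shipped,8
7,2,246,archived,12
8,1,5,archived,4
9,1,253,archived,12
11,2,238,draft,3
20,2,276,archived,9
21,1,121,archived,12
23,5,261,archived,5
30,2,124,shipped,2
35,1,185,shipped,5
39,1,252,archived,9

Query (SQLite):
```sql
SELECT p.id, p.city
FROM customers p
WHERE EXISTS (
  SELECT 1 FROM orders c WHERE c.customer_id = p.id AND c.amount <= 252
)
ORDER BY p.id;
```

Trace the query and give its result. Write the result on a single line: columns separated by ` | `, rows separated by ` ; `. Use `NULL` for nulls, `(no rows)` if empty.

1 | Jaipur ; 2 | Lima ; 5 | Jaipur

For each customers row, check whether any orders with matching customer_id has amount <= 252.
Keep rows where that is true.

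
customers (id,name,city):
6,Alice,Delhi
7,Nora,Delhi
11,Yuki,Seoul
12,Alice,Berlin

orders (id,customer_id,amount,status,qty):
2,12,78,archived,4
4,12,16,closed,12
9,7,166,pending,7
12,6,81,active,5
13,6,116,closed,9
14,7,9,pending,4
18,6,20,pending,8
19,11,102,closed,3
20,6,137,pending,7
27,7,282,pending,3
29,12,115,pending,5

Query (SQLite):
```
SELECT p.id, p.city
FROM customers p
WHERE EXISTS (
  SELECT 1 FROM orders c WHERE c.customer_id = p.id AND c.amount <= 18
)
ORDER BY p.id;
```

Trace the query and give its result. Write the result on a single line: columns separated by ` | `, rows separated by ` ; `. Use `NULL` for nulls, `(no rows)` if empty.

7 | Delhi ; 12 | Berlin

For each customers row, check whether any orders with matching customer_id has amount <= 18.
Keep rows where that is true.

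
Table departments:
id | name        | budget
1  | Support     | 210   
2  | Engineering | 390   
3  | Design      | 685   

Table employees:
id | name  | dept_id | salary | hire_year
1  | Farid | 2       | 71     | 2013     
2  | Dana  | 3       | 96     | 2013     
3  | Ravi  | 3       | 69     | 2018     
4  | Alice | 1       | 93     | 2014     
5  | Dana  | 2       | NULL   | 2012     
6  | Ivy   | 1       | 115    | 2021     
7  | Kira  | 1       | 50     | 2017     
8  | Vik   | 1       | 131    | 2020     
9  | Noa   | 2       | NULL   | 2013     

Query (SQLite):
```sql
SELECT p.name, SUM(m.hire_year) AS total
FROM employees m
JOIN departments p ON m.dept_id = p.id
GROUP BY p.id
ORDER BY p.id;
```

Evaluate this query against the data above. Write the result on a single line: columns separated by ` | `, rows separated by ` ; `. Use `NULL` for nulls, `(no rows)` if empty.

Support | 8072 ; Engineering | 6038 ; Design | 4031

Join each employees row to its departments via dept_id.
Group joined rows by departments.id; compute SUM(m.hire_year) per group.
  1: ids {4, 6, 7, 8} → SUM(m.hire_year)=8072
  2: ids {1, 5, 9} → SUM(m.hire_year)=6038
  3: ids {2, 3} → SUM(m.hire_year)=4031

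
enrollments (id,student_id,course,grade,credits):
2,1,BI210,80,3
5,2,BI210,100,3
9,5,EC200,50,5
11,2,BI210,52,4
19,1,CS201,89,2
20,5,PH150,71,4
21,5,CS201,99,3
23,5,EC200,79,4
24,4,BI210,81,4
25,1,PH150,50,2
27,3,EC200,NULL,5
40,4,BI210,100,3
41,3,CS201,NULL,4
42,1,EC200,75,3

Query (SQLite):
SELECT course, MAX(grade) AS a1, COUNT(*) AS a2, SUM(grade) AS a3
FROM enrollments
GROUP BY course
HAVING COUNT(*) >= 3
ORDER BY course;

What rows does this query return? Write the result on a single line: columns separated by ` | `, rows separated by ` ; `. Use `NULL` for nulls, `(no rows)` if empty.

BI210 | 100 | 5 | 413 ; CS201 | 99 | 3 | 188 ; EC200 | 79 | 4 | 204

Group enrollments by course.
Per group compute: MAX(grade), COUNT(*), SUM(grade).
HAVING: drop groups with fewer than 3 rows.
  BI210: ids {2, 5, 11, 24, 40} → MAX(grade)=100, COUNT(*)=5, SUM(grade)=413
  CS201: ids {19, 21, 41} → MAX(grade)=99, COUNT(*)=3, SUM(grade)=188
  EC200: ids {9, 23, 27, 42} → MAX(grade)=79, COUNT(*)=4, SUM(grade)=204
  PH150: ids {20, 25} → MAX(grade)=71, COUNT(*)=2, SUM(grade)=121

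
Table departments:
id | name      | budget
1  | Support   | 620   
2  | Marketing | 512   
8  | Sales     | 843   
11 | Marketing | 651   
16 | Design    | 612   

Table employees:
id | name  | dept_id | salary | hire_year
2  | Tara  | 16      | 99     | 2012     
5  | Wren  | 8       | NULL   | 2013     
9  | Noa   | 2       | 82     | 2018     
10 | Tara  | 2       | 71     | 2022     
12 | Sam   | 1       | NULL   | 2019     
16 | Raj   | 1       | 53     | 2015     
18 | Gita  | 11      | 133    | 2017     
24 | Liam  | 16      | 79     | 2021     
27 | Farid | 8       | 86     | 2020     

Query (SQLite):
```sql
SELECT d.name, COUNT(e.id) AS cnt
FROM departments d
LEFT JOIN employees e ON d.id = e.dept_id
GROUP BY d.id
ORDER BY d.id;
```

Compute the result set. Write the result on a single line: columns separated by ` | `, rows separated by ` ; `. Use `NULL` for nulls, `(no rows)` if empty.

Support | 2 ; Marketing | 2 ; Sales | 2 ; Marketing | 1 ; Design | 2

LEFT JOIN keeps every departments row; unmatched ones get NULL for employees columns.
Group by departments.id and compute COUNT(e.id). COUNT(col) of an all-NULL group is 0.
  1: ids {12, 16} → COUNT(e.id)=2
  2: ids {9, 10} → COUNT(e.id)=2
  8: ids {5, 27} → COUNT(e.id)=2
  11: ids {18} → COUNT(e.id)=1
  16: ids {2, 24} → COUNT(e.id)=2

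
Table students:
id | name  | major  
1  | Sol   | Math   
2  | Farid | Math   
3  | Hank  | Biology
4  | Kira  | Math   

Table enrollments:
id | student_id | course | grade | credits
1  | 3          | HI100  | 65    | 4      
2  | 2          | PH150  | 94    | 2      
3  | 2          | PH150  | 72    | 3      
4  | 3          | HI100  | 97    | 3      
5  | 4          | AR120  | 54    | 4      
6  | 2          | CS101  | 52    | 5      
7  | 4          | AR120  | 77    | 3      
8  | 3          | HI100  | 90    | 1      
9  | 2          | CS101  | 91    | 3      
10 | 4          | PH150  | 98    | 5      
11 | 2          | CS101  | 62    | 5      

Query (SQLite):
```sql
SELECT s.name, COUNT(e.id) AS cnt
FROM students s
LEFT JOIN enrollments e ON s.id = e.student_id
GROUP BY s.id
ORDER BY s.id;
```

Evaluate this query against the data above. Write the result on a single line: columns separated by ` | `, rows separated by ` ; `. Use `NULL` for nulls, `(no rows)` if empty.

LEFT JOIN keeps every students row; unmatched ones get NULL for enrollments columns.
Group by students.id and compute COUNT(e.id). COUNT(col) of an all-NULL group is 0.
  1: ids {—} → COUNT(e.id)=0
  2: ids {2, 3, 6, 9, 11} → COUNT(e.id)=5
  3: ids {1, 4, 8} → COUNT(e.id)=3
  4: ids {5, 7, 10} → COUNT(e.id)=3

Sol | 0 ; Farid | 5 ; Hank | 3 ; Kira | 3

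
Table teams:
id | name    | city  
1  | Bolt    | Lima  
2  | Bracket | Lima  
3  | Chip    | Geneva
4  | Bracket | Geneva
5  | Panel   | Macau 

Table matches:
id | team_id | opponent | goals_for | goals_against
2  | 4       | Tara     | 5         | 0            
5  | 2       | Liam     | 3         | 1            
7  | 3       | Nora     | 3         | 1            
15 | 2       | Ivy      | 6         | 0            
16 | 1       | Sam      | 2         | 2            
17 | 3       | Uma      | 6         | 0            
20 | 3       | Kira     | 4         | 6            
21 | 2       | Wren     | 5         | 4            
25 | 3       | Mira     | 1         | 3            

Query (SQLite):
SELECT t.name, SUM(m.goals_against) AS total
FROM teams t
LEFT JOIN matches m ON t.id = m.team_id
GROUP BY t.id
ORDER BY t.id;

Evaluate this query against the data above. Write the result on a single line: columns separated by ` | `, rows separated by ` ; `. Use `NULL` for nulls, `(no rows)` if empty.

Bolt | 2 ; Bracket | 5 ; Chip | 10 ; Bracket | 0 ; Panel | NULL

LEFT JOIN keeps every teams row; unmatched ones get NULL for matches columns.
Group by teams.id and compute SUM(m.goals_against). SUM over an all-NULL group is NULL.
  1: ids {16} → SUM(m.goals_against)=2
  2: ids {5, 15, 21} → SUM(m.goals_against)=5
  3: ids {7, 17, 20, 25} → SUM(m.goals_against)=10
  4: ids {2} → SUM(m.goals_against)=0
  5: ids {—} → SUM(m.goals_against)=NULL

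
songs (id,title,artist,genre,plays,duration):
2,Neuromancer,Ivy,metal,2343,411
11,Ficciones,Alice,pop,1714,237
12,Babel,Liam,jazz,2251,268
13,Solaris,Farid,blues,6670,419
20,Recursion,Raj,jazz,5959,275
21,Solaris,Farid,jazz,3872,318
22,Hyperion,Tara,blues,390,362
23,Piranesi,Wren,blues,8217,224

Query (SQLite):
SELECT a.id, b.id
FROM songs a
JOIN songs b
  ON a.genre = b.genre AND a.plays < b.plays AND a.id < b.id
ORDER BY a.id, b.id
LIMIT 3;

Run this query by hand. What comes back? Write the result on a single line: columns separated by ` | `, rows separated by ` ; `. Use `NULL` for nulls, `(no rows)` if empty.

12 | 20 ; 12 | 21 ; 13 | 23

Pairs (a,b) with same genre, a.plays < b.plays, a.id < b.id.
genre groups: blues:{13,22,23} jazz:{12,20,21} metal:{2} pop:{11}
Ordered by (a.id, b.id); first 3.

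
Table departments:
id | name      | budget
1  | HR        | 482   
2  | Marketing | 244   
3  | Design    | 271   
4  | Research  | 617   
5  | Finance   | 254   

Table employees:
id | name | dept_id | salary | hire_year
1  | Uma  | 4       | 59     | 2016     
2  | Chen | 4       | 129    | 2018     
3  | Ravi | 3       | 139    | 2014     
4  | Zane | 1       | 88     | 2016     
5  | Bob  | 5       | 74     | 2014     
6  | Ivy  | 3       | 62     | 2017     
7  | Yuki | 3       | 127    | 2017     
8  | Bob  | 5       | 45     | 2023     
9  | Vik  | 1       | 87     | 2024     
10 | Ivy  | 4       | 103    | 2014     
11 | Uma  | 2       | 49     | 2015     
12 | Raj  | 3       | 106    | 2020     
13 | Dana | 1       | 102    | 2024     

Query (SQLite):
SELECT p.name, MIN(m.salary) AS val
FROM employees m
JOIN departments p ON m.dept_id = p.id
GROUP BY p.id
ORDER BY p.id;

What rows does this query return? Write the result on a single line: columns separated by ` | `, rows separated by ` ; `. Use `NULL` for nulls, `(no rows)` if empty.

HR | 87 ; Marketing | 49 ; Design | 62 ; Research | 59 ; Finance | 45

Join each employees row to its departments via dept_id.
Group joined rows by departments.id; compute MIN(m.salary) per group.
  1: ids {4, 9, 13} → MIN(m.salary)=87
  2: ids {11} → MIN(m.salary)=49
  3: ids {3, 6, 7, 12} → MIN(m.salary)=62
  4: ids {1, 2, 10} → MIN(m.salary)=59
  5: ids {5, 8} → MIN(m.salary)=45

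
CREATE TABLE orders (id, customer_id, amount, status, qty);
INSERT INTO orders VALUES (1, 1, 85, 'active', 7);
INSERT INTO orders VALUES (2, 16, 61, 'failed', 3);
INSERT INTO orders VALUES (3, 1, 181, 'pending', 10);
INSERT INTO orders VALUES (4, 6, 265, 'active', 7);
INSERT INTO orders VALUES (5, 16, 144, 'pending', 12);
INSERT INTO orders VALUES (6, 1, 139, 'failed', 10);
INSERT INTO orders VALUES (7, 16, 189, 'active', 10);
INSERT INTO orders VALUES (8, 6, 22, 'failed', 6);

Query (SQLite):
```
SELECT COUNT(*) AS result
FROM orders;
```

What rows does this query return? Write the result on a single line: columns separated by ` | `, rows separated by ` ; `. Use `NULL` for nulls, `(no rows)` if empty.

All qty values: [7, 3, 10, 7, 12, 10, 10, 6].
COUNT(*) counts rows → 8.

8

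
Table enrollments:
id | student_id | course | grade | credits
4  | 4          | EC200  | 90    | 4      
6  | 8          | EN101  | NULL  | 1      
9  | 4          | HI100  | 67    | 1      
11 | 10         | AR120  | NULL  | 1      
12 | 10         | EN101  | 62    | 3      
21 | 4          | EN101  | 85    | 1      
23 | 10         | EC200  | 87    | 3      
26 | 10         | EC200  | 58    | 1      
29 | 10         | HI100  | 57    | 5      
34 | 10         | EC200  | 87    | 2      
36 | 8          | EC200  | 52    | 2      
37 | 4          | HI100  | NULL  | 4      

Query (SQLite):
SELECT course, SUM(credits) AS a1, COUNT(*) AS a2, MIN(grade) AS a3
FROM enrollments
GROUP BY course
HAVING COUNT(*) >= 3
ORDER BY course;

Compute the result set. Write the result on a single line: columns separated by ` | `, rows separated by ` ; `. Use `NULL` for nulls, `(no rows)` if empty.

EC200 | 12 | 5 | 52 ; EN101 | 5 | 3 | 62 ; HI100 | 10 | 3 | 57

Group enrollments by course.
Per group compute: SUM(credits), COUNT(*), MIN(grade).
HAVING: drop groups with fewer than 3 rows.
  AR120: ids {11} → SUM(credits)=1, COUNT(*)=1, MIN(grade)=NULL
  EC200: ids {4, 23, 26, 34, 36} → SUM(credits)=12, COUNT(*)=5, MIN(grade)=52
  EN101: ids {6, 12, 21} → SUM(credits)=5, COUNT(*)=3, MIN(grade)=62
  HI100: ids {9, 29, 37} → SUM(credits)=10, COUNT(*)=3, MIN(grade)=57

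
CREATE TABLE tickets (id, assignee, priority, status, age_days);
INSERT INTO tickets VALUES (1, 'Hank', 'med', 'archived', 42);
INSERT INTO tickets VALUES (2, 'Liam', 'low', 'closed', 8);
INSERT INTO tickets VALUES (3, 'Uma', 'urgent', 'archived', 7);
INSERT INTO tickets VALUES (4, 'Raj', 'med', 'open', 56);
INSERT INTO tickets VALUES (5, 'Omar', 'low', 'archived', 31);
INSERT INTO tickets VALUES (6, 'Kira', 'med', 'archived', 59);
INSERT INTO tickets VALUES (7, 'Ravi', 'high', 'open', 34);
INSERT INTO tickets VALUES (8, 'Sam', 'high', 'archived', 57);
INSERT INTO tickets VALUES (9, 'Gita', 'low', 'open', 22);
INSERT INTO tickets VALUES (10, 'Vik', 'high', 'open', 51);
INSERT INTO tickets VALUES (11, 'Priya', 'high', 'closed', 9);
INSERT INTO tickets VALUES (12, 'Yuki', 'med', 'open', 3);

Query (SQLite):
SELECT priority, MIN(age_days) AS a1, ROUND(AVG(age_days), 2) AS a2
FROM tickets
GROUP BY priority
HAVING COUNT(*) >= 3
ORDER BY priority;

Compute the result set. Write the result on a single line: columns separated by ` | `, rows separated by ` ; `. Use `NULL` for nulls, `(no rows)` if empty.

high | 9 | 37.75 ; low | 8 | 20.33 ; med | 3 | 40

Group tickets by priority.
Per group compute: MIN(age_days), ROUND(AVG(age_days), 2).
HAVING: drop groups with fewer than 3 rows.
  high: ids {7, 8, 10, 11} → MIN(age_days)=9, ROUND(AVG(age_days), 2)=37.75
  low: ids {2, 5, 9} → MIN(age_days)=8, ROUND(AVG(age_days), 2)=20.33
  med: ids {1, 4, 6, 12} → MIN(age_days)=3, ROUND(AVG(age_days), 2)=40
  urgent: ids {3} → MIN(age_days)=7, ROUND(AVG(age_days), 2)=7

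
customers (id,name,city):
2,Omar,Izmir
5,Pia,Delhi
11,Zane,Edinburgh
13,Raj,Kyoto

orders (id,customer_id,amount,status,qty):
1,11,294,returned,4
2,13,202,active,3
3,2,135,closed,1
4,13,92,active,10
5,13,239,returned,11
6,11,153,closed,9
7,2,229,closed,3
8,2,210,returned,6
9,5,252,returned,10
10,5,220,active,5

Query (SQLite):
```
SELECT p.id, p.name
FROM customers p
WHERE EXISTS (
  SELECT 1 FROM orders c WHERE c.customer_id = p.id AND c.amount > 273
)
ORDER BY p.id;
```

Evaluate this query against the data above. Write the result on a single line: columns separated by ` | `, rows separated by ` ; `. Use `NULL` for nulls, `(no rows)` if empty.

For each customers row, check whether any orders with matching customer_id has amount > 273.
Keep rows where that is true.

11 | Zane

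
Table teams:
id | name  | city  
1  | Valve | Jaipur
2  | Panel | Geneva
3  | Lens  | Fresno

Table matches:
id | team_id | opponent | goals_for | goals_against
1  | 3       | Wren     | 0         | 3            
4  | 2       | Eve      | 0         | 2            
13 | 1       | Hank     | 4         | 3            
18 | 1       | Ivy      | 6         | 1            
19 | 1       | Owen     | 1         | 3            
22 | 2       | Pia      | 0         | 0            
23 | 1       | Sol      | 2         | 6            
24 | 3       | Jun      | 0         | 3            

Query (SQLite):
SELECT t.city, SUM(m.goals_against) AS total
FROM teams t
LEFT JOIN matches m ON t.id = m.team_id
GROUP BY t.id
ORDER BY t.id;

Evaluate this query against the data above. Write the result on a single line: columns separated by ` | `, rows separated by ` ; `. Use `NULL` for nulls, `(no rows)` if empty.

Jaipur | 13 ; Geneva | 2 ; Fresno | 6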